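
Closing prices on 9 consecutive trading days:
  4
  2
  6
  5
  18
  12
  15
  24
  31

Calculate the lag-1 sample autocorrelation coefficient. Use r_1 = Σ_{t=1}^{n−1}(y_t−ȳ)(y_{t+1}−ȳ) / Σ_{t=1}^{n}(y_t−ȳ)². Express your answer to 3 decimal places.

Mean ȳ = (4 + 2 + 6 + 5 + 18 + 12 + 15 + 24 + 31)/9 = 13.0000
Numerator Σ_{t=1}^{8}(y_t−ȳ)(y_{t+1}−ȳ) = 405.0000
Denominator Σ(y_t−ȳ)² = 790.0000
r_1 = 405.0000 / 790.0000 = 0.513

0.513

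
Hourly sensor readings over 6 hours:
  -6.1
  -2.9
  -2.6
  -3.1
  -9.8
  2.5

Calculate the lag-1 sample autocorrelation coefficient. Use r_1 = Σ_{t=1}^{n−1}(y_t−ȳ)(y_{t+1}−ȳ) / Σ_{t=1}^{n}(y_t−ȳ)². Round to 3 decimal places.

-0.499

Mean ȳ = (-6.1 − 2.9 − 2.6 − 3.1 − 9.8 + 2.5)/6 = -3.6667
Deviations from mean: -2.4333, 0.7667, 1.0667, 0.5667, -6.1333, 6.1667
Numerator Σ_{t=1}^{5}(y_t−ȳ)(y_{t+1}−ȳ) = -41.7411
Denominator Σ(y_t−ȳ)² = 83.6133
r_1 = -41.7411 / 83.6133 = -0.499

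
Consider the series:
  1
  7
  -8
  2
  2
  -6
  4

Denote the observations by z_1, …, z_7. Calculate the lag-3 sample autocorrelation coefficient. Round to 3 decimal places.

Mean z̄ = (1 + 7 − 8 + 2 + 2 − 6 + 4)/7 = 0.2857
Deviations from mean: 0.7143, 6.7143, -8.2857, 1.7143, 1.7143, -6.2857, 3.7143
Numerator Σ_{t=1}^{4}(z_t−z̄)(z_{t+3}−z̄) = 71.1837
Denominator Σ(z_t−z̄)² = 173.4286
r_3 = 71.1837 / 173.4286 = 0.410

0.410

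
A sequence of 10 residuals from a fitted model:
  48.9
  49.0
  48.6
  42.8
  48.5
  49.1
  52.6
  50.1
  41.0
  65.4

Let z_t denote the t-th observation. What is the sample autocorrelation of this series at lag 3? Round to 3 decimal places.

0.096

Mean z̄ = (48.9 + 49.0 + 48.6 + 42.8 + 48.5 + 49.1 + 52.6 + 50.1 + 41.0 + 65.4)/10 = 49.6000
Σ(z_t−z̄)(z_{t+3}−z̄) = (4.7600) + (0.6600) + (0.5000) + (-20.4000) + (-0.5500) + (4.3000) + (47.4000) = 36.6700
Denominator Σ(z_t−z̄)² = 382.4000
r_3 = 36.6700 / 382.4000 = 0.096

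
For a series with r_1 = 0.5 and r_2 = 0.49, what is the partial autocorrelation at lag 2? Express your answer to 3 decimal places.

φ_{22} = (r_2 − r_1²) / (1 − r_1²)
r_1² = (0.5)² = 0.25
Numerator = 0.49 − 0.2500 = 0.2400; denominator = 1 − 0.2500 = 0.7500
φ_{22} = 0.2400 / 0.7500 = 0.320

0.320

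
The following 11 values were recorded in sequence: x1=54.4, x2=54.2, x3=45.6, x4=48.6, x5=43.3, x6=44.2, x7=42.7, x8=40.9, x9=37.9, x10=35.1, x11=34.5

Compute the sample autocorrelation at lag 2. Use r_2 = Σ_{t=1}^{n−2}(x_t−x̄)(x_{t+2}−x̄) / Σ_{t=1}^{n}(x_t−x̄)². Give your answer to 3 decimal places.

0.343

Mean x̄ = (54.4 + 54.2 + 45.6 + 48.6 + 43.3 + 44.2 + 42.7 + 40.9 + 37.9 + 35.1 + 34.5)/11 = 43.7636
Numerator Σ_{t=1}^{9}(x_t−x̄)(x_{t+2}−x̄) = 155.8737
Denominator Σ(x_t−x̄)² = 453.8055
r_2 = 155.8737 / 453.8055 = 0.343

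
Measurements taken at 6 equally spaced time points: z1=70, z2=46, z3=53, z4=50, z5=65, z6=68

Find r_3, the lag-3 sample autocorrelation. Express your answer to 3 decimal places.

-0.442

Mean z̄ = (70 + 46 + 53 + 50 + 65 + 68)/6 = 58.6667
Deviations from mean: 11.3333, -12.6667, -5.6667, -8.6667, 6.3333, 9.3333
Σ(z_t−z̄)(z_{t+3}−z̄) = (-98.2222) + (-80.2222) + (-52.8889) = -231.3333
Denominator Σ(z_t−z̄)² = 523.3333
r_3 = -231.3333 / 523.3333 = -0.442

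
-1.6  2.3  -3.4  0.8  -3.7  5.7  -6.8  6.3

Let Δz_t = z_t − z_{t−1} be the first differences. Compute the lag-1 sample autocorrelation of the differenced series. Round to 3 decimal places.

First differences Δz: 3.9, -5.7, 4.2, -4.5, 9.4, -12.5, 13.1
Mean of differences = 1.1286
Numerator Σ(Δz_t−Δz̄)(Δz_{t+1}−Δz̄) = -379.6237
Denominator Σ(Δz_t−Δz̄)² = 492.8943
r_1(Δz) = -379.6237 / 492.8943 = -0.770

-0.770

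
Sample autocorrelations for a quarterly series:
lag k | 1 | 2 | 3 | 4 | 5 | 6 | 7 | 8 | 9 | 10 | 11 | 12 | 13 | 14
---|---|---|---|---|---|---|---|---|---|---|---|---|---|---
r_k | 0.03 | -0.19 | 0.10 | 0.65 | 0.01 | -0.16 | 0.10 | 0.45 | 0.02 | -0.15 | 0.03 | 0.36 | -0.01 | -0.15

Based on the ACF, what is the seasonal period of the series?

4

The largest autocorrelation is r_4 = 0.65, with weaker echoes at lags 8 (0.45) and 12 (0.36); the remaining lags stay at or below 0.10.
The dominant spike at lag 4 indicates a seasonal period of 4.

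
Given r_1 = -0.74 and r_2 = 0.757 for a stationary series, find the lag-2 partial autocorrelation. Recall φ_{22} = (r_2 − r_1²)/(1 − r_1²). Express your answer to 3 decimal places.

φ_{22} = (r_2 − r_1²) / (1 − r_1²)
r_1² = (-0.74)² = 0.5476
Numerator = 0.757 − 0.5476 = 0.2094; denominator = 1 − 0.5476 = 0.4524
φ_{22} = 0.2094 / 0.4524 = 0.463

0.463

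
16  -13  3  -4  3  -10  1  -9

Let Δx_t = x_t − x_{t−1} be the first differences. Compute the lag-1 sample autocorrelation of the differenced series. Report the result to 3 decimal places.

-0.623

First differences Δx: -29, 16, -7, 7, -13, 11, -10
Mean of differences = -3.5714
Numerator Σ(Δx_t−Δx̄)(Δx_{t+1}−Δx̄) = -931.7551
Denominator Σ(Δx_t−Δx̄)² = 1495.7143
r_1(Δx) = -931.7551 / 1495.7143 = -0.623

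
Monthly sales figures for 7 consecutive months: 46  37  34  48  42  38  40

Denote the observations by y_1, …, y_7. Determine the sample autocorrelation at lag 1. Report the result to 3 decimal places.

Mean ȳ = (46 + 37 + 34 + 48 + 42 + 38 + 40)/7 = 40.7143
Deviations from mean: 5.2857, -3.7143, -6.7143, 7.2857, 1.2857, -2.7143, -0.7143
Numerator Σ_{t=1}^{6}(y_t−ȳ)(y_{t+1}−ȳ) = -35.7959
Denominator Σ(y_t−ȳ)² = 149.4286
r_1 = -35.7959 / 149.4286 = -0.240

-0.240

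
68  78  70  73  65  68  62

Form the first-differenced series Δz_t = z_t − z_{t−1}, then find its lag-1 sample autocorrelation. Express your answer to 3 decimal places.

-0.656

First differences Δz: 10, -8, 3, -8, 3, -6
Mean of differences = -1.0000
Numerator Σ(Δz_t−Δz̄)(Δz_{t+1}−Δz̄) = -181.0000
Denominator Σ(Δz_t−Δz̄)² = 276.0000
r_1(Δz) = -181.0000 / 276.0000 = -0.656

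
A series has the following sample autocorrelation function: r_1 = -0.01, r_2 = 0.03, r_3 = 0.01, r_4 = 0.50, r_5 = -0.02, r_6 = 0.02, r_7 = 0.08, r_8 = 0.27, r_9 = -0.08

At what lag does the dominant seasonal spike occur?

The largest autocorrelation is r_4 = 0.50, with a weaker echo at lag 8 (0.27); the remaining lags stay at or below 0.08.
The dominant spike at lag 4 indicates a seasonal period of 4.

4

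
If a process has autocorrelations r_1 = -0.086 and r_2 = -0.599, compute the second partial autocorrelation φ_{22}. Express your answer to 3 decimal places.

-0.611

φ_{22} = (r_2 − r_1²) / (1 − r_1²)
r_1² = (-0.086)² = 0.007396
Numerator = -0.599 − 0.0074 = -0.6064; denominator = 1 − 0.0074 = 0.9926
φ_{22} = -0.6064 / 0.9926 = -0.611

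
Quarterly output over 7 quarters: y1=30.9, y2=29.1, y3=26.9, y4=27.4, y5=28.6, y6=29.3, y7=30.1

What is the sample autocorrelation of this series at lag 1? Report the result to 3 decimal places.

Mean ȳ = (30.9 + 29.1 + 26.9 + 27.4 + 28.6 + 29.3 + 30.1)/7 = 28.9000
Deviations from mean: 2.0000, 0.2000, -2.0000, -1.5000, -0.3000, 0.4000, 1.2000
Numerator Σ_{t=1}^{6}(y_t−ȳ)(y_{t+1}−ȳ) = 3.8100
Denominator Σ(y_t−ȳ)² = 11.9800
r_1 = 3.8100 / 11.9800 = 0.318

0.318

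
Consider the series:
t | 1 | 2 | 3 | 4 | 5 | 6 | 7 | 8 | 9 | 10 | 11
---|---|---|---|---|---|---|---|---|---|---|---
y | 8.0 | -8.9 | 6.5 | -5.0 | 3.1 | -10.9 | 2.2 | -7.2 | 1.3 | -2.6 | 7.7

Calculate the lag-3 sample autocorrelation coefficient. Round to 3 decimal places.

Mean ȳ = (8.0 − 8.9 + 6.5 − 5.0 + 3.1 − 10.9 + 2.2 − 7.2 + 1.3 − 2.6 + 7.7)/11 = -0.5273
Numerator Σ_{t=1}^{8}(y_t−ȳ)(y_{t+3}−ȳ) = -257.3095
Denominator Σ(y_t−ȳ)² = 460.2418
r_3 = -257.3095 / 460.2418 = -0.559

-0.559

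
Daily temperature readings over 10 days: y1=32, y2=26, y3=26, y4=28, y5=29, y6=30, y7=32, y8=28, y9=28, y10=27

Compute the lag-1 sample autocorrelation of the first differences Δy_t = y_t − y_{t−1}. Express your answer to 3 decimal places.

First differences Δy: -6, 0, 2, 1, 1, 2, -4, 0, -1
Mean of differences = -0.5556
Numerator Σ(Δy_t−Δȳ)(Δy_{t+1}−Δȳ) = -2.1975
Denominator Σ(Δy_t−Δȳ)² = 60.2222
r_1(Δy) = -2.1975 / 60.2222 = -0.036

-0.036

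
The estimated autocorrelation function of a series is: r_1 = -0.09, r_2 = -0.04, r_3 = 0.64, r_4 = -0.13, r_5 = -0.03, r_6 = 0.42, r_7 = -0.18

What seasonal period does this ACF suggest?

The largest autocorrelation is r_3 = 0.64, with a weaker echo at lag 6 (0.42); the remaining lags stay at or below -0.03.
The dominant spike at lag 3 indicates a seasonal period of 3.

3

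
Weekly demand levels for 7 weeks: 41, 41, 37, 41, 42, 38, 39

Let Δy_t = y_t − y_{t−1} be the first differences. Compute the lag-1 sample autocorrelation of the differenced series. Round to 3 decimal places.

First differences Δy: 0, -4, 4, 1, -4, 1
Mean of differences = -0.3333
Numerator Σ(Δy_t−Δȳ)(Δy_{t+1}−Δȳ) = -21.1111
Denominator Σ(Δy_t−Δȳ)² = 49.3333
r_1(Δy) = -21.1111 / 49.3333 = -0.428

-0.428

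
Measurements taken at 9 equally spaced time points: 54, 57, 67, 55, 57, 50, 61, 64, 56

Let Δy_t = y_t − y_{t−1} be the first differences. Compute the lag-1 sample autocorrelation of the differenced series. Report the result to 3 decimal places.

First differences Δy: 3, 10, -12, 2, -7, 11, 3, -8
Mean of differences = 0.2500
Numerator Σ(Δy_t−Δȳ)(Δy_{t+1}−Δȳ) = -197.8125
Denominator Σ(Δy_t−Δȳ)² = 499.5000
r_1(Δy) = -197.8125 / 499.5000 = -0.396

-0.396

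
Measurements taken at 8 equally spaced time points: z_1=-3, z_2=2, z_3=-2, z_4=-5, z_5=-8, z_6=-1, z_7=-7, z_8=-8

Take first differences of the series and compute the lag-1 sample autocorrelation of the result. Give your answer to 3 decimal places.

-0.445

First differences Δz: 5, -4, -3, -3, 7, -6, -1
Mean of differences = -0.7143
Numerator Σ(Δz_t−Δz̄)(Δz_{t+1}−Δz̄) = -62.9388
Denominator Σ(Δz_t−Δz̄)² = 141.4286
r_1(Δz) = -62.9388 / 141.4286 = -0.445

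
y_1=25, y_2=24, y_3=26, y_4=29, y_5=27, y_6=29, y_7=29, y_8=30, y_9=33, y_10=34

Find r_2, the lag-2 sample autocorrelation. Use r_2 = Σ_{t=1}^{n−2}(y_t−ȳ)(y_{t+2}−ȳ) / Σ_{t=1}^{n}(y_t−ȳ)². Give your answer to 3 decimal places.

0.223

Mean ȳ = (25 + 24 + 26 + 29 + 27 + 29 + 29 + 30 + 33 + 34)/10 = 28.6000
Numerator Σ_{t=1}^{8}(y_t−ȳ)(y_{t+2}−ȳ) = 21.0800
Denominator Σ(y_t−ȳ)² = 94.4000
r_2 = 21.0800 / 94.4000 = 0.223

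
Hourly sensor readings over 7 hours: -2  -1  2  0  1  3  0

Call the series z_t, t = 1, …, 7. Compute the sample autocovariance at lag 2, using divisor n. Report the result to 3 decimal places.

Mean z̄ = (-2 − 1 + 2 + 0 + 1 + 3 + 0)/7 = 0.4286
Deviations: -2.4286, -1.4286, 1.5714, -0.4286, 0.5714, 2.5714, -0.4286
Σ_{t=1}^{5}(z_t−z̄)(z_{t+2}−z̄) = -3.6531
γ_2 = -3.6531 / 7 = -0.522

-0.522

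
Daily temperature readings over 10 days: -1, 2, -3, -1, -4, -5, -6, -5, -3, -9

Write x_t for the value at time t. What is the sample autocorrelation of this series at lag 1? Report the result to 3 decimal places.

0.251

Mean x̄ = (-1 + 2 − 3 − 1 − 4 − 5 − 6 − 5 − 3 − 9)/10 = -3.5000
Numerator Σ_{t=1}^{9}(x_t−x̄)(x_{t+1}−x̄) = 21.2500
Denominator Σ(x_t−x̄)² = 84.5000
r_1 = 21.2500 / 84.5000 = 0.251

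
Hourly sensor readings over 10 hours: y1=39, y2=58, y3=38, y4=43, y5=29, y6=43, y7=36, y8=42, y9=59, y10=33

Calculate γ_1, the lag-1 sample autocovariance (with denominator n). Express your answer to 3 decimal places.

-30.100

Mean ȳ = (39 + 58 + 38 + 43 + 29 + 43 + 36 + 42 + 59 + 33)/10 = 42.0000
Σ_{t=1}^{9}(y_t−ȳ)(y_{t+1}−ȳ) = -301.0000
γ_1 = -301.0000 / 10 = -30.100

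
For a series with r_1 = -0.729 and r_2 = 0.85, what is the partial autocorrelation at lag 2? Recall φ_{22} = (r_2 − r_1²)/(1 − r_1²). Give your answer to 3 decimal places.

0.680

φ_{22} = (r_2 − r_1²) / (1 − r_1²)
r_1² = (-0.729)² = 0.531441
Numerator = 0.85 − 0.5314 = 0.3186; denominator = 1 − 0.5314 = 0.4686
φ_{22} = 0.3186 / 0.4686 = 0.680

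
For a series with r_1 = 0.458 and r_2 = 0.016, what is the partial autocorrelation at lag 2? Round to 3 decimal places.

-0.245

φ_{22} = (r_2 − r_1²) / (1 − r_1²)
r_1² = (0.458)² = 0.209764
Numerator = 0.016 − 0.2098 = -0.1938; denominator = 1 − 0.2098 = 0.7902
φ_{22} = -0.1938 / 0.7902 = -0.245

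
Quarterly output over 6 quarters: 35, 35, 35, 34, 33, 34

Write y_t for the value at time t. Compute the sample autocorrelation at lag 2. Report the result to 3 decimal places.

-0.167

Mean ȳ = (35 + 35 + 35 + 34 + 33 + 34)/6 = 34.3333
Numerator Σ_{t=1}^{4}(y_t−ȳ)(y_{t+2}−ȳ) = -0.5556
Denominator Σ(y_t−ȳ)² = 3.3333
r_2 = -0.5556 / 3.3333 = -0.167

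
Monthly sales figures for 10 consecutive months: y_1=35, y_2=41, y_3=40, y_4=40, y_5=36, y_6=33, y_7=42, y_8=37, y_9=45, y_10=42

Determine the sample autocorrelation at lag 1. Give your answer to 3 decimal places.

-0.066

Mean ȳ = (35 + 41 + 40 + 40 + 36 + 33 + 42 + 37 + 45 + 42)/10 = 39.1000
Numerator Σ_{t=1}^{9}(y_t−ȳ)(y_{t+1}−ȳ) = -8.2100
Denominator Σ(y_t−ȳ)² = 124.9000
r_1 = -8.2100 / 124.9000 = -0.066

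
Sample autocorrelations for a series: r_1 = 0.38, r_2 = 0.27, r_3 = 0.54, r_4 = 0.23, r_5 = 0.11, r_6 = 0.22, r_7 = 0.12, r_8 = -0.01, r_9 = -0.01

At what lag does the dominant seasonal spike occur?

The largest autocorrelation is r_3 = 0.54; the remaining lags stay at or below 0.38. The elevated value at lag 1 (0.38), dropping to 0.27 at lag 2, reflects decaying short-term dependence rather than seasonality.
The dominant spike at lag 3 indicates a seasonal period of 3.

3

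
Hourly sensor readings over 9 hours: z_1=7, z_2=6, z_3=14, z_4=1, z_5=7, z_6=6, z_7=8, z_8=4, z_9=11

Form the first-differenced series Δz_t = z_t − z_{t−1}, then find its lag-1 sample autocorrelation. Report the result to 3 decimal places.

First differences Δz: -1, 8, -13, 6, -1, 2, -4, 7
Mean of differences = 0.5000
Numerator Σ(Δz_t−Δz̄)(Δz_{t+1}−Δz̄) = -233.2500
Denominator Σ(Δz_t−Δz̄)² = 338.0000
r_1(Δz) = -233.2500 / 338.0000 = -0.690

-0.690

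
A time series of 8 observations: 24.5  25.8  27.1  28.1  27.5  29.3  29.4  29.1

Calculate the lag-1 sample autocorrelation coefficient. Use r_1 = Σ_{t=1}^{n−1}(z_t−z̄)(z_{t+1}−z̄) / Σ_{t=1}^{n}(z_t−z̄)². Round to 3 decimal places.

Mean z̄ = (24.5 + 25.8 + 27.1 + 28.1 + 27.5 + 29.3 + 29.4 + 29.1)/8 = 27.6000
Deviations from mean: -3.1000, -1.8000, -0.5000, 0.5000, -0.1000, 1.7000, 1.8000, 1.5000
Σ(z_t−z̄)(z_{t+1}−z̄) = (5.5800) + (0.9000) + (-0.2500) + (-0.0500) + (-0.1700) + (3.0600) + (2.7000) = 11.7700
Denominator Σ(z_t−z̄)² = 21.7400
r_1 = 11.7700 / 21.7400 = 0.541

0.541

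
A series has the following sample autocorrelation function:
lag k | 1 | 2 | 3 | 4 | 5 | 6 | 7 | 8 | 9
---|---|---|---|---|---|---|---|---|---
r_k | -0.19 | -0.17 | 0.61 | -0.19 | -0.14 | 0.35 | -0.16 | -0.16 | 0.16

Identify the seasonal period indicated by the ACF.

3

The largest autocorrelation is r_3 = 0.61, with weaker echoes at lags 6 (0.35) and 9 (0.16); the remaining lags stay at or below -0.14.
The dominant spike at lag 3 indicates a seasonal period of 3.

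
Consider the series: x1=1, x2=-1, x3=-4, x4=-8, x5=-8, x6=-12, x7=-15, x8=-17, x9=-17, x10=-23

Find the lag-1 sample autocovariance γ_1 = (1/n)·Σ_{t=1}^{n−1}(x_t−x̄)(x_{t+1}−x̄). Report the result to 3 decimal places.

Mean x̄ = (1 − 1 − 4 − 8 − 8 − 12 − 15 − 17 − 17 − 23)/10 = -10.4000
Σ_{t=1}^{9}(x_t−x̄)(x_{t+1}−x̄) = 349.0400
γ_1 = 349.0400 / 10 = 34.904

34.904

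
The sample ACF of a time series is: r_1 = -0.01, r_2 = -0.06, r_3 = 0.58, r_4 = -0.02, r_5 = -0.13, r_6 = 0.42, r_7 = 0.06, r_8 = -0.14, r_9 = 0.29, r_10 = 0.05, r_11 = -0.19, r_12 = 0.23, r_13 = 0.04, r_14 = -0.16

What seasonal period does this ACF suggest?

The largest autocorrelation is r_3 = 0.58, with weaker echoes at lags 6 (0.42), 9 (0.29) and 12 (0.23); the remaining lags stay at or below 0.06.
The dominant spike at lag 3 indicates a seasonal period of 3.

3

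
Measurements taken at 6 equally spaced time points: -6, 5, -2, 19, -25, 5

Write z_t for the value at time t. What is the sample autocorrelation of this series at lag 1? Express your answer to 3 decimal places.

-0.634

Mean z̄ = (-6 + 5 − 2 + 19 − 25 + 5)/6 = -0.6667
Deviations from mean: -5.3333, 5.6667, -1.3333, 19.6667, -24.3333, 5.6667
Numerator Σ_{t=1}^{5}(z_t−z̄)(z_{t+1}−z̄) = -680.4444
Denominator Σ(z_t−z̄)² = 1073.3333
r_1 = -680.4444 / 1073.3333 = -0.634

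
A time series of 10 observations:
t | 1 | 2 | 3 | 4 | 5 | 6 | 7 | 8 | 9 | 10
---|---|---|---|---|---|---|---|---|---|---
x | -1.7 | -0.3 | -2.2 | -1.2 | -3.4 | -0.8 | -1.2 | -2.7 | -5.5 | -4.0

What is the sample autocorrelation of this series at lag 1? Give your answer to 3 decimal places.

0.280

Mean x̄ = (-1.7 − 0.3 − 2.2 − 1.2 − 3.4 − 0.8 − 1.2 − 2.7 − 5.5 − 4.0)/10 = -2.3000
Numerator Σ_{t=1}^{9}(x_t−x̄)(x_{t+1}−x̄) = 6.5800
Denominator Σ(x_t−x̄)² = 23.5400
r_1 = 6.5800 / 23.5400 = 0.280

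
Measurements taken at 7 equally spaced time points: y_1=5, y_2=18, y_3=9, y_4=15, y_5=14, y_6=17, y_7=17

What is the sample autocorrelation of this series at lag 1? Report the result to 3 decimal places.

-0.364

Mean ȳ = (5 + 18 + 9 + 15 + 14 + 17 + 17)/7 = 13.5714
Numerator Σ_{t=1}^{6}(y_t−ȳ)(y_{t+1}−ȳ) = -50.8980
Denominator Σ(y_t−ȳ)² = 139.7143
r_1 = -50.8980 / 139.7143 = -0.364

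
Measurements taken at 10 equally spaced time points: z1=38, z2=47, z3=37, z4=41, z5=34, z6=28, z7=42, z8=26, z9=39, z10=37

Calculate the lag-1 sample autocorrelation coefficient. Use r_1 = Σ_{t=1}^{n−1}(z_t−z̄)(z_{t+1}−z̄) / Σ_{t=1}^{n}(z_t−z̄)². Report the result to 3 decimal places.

Mean z̄ = (38 + 47 + 37 + 41 + 34 + 28 + 42 + 26 + 39 + 37)/10 = 36.9000
Numerator Σ_{t=1}^{9}(z_t−z̄)(z_{t+1}−z̄) = -97.2100
Denominator Σ(z_t−z̄)² = 356.9000
r_1 = -97.2100 / 356.9000 = -0.272

-0.272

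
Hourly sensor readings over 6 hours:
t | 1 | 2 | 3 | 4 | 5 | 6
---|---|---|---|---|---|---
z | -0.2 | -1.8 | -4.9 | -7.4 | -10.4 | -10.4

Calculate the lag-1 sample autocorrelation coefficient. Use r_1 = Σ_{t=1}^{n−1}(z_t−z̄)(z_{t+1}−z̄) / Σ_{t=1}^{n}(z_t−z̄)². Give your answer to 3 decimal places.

Mean z̄ = (-0.2 − 1.8 − 4.9 − 7.4 − 10.4 − 10.4)/6 = -5.8500
Deviations from mean: 5.6500, 4.0500, 0.9500, -1.5500, -4.5500, -4.5500
Σ(z_t−z̄)(z_{t+1}−z̄) = (22.8825) + (3.8475) + (-1.4725) + (7.0525) + (20.7025) = 53.0125
Denominator Σ(z_t−z̄)² = 93.0350
r_1 = 53.0125 / 93.0350 = 0.570

0.570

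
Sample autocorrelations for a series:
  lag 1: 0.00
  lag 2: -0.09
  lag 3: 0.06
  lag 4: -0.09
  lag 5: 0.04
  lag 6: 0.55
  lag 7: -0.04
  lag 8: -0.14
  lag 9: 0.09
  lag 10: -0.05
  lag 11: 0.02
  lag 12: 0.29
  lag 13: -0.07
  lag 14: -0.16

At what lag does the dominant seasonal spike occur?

The largest autocorrelation is r_6 = 0.55, with a weaker echo at lag 12 (0.29); the remaining lags stay at or below 0.09.
The dominant spike at lag 6 indicates a seasonal period of 6.

6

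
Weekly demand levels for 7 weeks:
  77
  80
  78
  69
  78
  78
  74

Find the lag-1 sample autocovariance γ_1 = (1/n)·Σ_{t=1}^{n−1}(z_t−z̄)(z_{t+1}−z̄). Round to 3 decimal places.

Mean z̄ = (77 + 80 + 78 + 69 + 78 + 78 + 74)/7 = 76.2857
Σ_{t=1}^{6}(z_t−z̄)(z_{t+1}−z̄) = -16.9388
γ_1 = -16.9388 / 7 = -2.420

-2.420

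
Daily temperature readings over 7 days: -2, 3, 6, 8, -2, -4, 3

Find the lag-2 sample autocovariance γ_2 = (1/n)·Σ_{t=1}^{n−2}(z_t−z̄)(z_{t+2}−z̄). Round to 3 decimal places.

-9.207

Mean z̄ = (-2 + 3 + 6 + 8 − 2 − 4 + 3)/7 = 1.7143
Σ_{t=1}^{5}(z_t−z̄)(z_{t+2}−z̄) = -64.4490
γ_2 = -64.4490 / 7 = -9.207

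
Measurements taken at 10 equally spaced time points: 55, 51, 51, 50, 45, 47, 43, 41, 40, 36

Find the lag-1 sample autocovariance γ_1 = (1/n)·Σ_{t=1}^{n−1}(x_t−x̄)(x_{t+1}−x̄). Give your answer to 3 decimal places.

Mean x̄ = (55 + 51 + 51 + 50 + 45 + 47 + 43 + 41 + 40 + 36)/10 = 45.9000
Σ_{t=1}^{9}(x_t−x̄)(x_{t+1}−x̄) = 186.9900
γ_1 = 186.9900 / 10 = 18.699

18.699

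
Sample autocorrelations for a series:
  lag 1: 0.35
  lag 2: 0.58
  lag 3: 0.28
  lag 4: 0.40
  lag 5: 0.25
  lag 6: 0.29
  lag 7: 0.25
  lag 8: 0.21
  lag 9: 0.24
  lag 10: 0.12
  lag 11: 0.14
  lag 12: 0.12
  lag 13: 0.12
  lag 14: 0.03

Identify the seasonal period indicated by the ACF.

2

The largest autocorrelation is r_2 = 0.58, with a weaker echo at lag 4 (0.40); the remaining lags stay at or below 0.35.
The dominant spike at lag 2 indicates a seasonal period of 2.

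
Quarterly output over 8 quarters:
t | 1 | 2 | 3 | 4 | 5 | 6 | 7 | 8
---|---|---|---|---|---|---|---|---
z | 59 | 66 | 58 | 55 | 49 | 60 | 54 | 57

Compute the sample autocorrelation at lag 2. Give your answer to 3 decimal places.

-0.027

Mean z̄ = (59 + 66 + 58 + 55 + 49 + 60 + 54 + 57)/8 = 57.2500
Σ(z_t−z̄)(z_{t+2}−z̄) = (1.3125) + (-19.6875) + (-6.1875) + (-6.1875) + (26.8125) + (-0.6875) = -4.6250
Denominator Σ(z_t−z̄)² = 171.5000
r_2 = -4.6250 / 171.5000 = -0.027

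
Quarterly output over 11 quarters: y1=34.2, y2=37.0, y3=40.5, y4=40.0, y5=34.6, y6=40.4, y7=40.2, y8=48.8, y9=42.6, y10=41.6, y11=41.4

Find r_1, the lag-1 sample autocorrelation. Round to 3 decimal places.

Mean ȳ = (34.2 + 37.0 + 40.5 + 40.0 + 34.6 + 40.4 + 40.2 + 48.8 + 42.6 + 41.6 + 41.4)/11 = 40.1182
Numerator Σ_{t=1}^{10}(y_t−ȳ)(y_{t+1}−ȳ) = 44.1724
Denominator Σ(y_t−ȳ)² = 160.8164
r_1 = 44.1724 / 160.8164 = 0.275

0.275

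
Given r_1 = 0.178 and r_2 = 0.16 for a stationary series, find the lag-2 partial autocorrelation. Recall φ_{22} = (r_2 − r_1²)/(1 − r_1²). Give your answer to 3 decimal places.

0.133

φ_{22} = (r_2 − r_1²) / (1 − r_1²)
r_1² = (0.178)² = 0.031684
Numerator = 0.16 − 0.0317 = 0.1283; denominator = 1 − 0.0317 = 0.9683
φ_{22} = 0.1283 / 0.9683 = 0.133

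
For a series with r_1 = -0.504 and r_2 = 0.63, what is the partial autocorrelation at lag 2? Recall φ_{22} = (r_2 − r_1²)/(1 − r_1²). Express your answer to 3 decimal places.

0.504

φ_{22} = (r_2 − r_1²) / (1 − r_1²)
r_1² = (-0.504)² = 0.254016
Numerator = 0.63 − 0.2540 = 0.3760; denominator = 1 − 0.2540 = 0.7460
φ_{22} = 0.3760 / 0.7460 = 0.504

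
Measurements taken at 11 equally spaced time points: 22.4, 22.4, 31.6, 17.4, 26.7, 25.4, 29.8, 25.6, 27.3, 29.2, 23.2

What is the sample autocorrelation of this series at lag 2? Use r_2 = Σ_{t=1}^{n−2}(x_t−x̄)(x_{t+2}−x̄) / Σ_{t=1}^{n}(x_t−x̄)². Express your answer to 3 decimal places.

0.141

Mean x̄ = (22.4 + 22.4 + 31.6 + 17.4 + 26.7 + 25.4 + 29.8 + 25.6 + 27.3 + 29.2 + 23.2)/11 = 25.5455
Numerator Σ_{t=1}^{9}(x_t−x̄)(x_{t+2}−x̄) = 23.2050
Denominator Σ(x_t−x̄)² = 164.1873
r_2 = 23.2050 / 164.1873 = 0.141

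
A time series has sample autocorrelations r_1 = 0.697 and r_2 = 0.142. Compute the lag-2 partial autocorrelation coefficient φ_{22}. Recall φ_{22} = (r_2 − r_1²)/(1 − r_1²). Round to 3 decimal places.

-0.669

φ_{22} = (r_2 − r_1²) / (1 − r_1²)
r_1² = (0.697)² = 0.485809
Numerator = 0.142 − 0.4858 = -0.3438; denominator = 1 − 0.4858 = 0.5142
φ_{22} = -0.3438 / 0.5142 = -0.669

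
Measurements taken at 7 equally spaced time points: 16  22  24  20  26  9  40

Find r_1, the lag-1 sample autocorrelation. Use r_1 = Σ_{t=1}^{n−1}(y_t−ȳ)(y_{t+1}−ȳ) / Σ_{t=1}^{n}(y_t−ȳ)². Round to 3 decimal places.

-0.533

Mean ȳ = (16 + 22 + 24 + 20 + 26 + 9 + 40)/7 = 22.4286
Deviations from mean: -6.4286, -0.4286, 1.5714, -2.4286, 3.5714, -13.4286, 17.5714
Σ(y_t−ȳ)(y_{t+1}−ȳ) = (2.7551) + (-0.6735) + (-3.8163) + (-8.6735) + (-47.9592) + (-235.9592) = -294.3265
Denominator Σ(y_t−ȳ)² = 551.7143
r_1 = -294.3265 / 551.7143 = -0.533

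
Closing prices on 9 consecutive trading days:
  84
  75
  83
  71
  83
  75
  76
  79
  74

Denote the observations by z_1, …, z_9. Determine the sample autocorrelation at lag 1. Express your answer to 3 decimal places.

Mean z̄ = (84 + 75 + 83 + 71 + 83 + 75 + 76 + 79 + 74)/9 = 77.7778
Numerator Σ_{t=1}^{8}(z_t−z̄)(z_{t+1}−z̄) = -118.9383
Denominator Σ(z_t−z̄)² = 173.5556
r_1 = -118.9383 / 173.5556 = -0.685

-0.685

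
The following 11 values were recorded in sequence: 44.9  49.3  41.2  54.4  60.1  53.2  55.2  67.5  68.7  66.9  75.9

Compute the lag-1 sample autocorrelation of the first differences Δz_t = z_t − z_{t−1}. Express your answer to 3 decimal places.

First differences Δz: 4.4, -8.1, 13.2, 5.7, -6.9, 2.0, 12.3, 1.2, -1.8, 9.0
Mean of differences = 3.1000
Numerator Σ(Δz_t−Δz̄)(Δz_{t+1}−Δz̄) = -163.6200
Denominator Σ(Δz_t−Δz̄)² = 484.1800
r_1(Δz) = -163.6200 / 484.1800 = -0.338

-0.338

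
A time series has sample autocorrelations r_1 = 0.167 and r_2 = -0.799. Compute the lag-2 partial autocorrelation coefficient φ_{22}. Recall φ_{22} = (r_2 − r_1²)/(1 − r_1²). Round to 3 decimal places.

φ_{22} = (r_2 − r_1²) / (1 − r_1²)
r_1² = (0.167)² = 0.027889
Numerator = -0.799 − 0.0279 = -0.8269; denominator = 1 − 0.0279 = 0.9721
φ_{22} = -0.8269 / 0.9721 = -0.851

-0.851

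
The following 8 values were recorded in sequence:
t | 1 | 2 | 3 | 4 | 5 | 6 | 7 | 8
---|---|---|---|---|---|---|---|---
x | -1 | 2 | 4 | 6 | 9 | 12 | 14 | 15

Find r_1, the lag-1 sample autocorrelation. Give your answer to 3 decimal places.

0.645

Mean x̄ = (-1 + 2 + 4 + 6 + 9 + 12 + 14 + 15)/8 = 7.6250
Deviations from mean: -8.6250, -5.6250, -3.6250, -1.6250, 1.3750, 4.3750, 6.3750, 7.3750
Numerator Σ_{t=1}^{7}(x_t−x̄)(x_{t+1}−x̄) = 153.4844
Denominator Σ(x_t−x̄)² = 237.8750
r_1 = 153.4844 / 237.8750 = 0.645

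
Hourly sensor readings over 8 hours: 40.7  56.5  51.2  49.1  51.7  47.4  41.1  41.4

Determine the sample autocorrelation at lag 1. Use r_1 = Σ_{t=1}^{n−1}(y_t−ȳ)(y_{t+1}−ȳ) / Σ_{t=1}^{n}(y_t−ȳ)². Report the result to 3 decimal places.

0.106

Mean ȳ = (40.7 + 56.5 + 51.2 + 49.1 + 51.7 + 47.4 + 41.1 + 41.4)/8 = 47.3875
Deviations from mean: -6.6875, 9.1125, 3.8125, 1.7125, 4.3125, 0.0125, -6.2875, -5.9875
Σ(y_t−ȳ)(y_{t+1}−ȳ) = (-60.9398) + (34.7414) + (6.5289) + (7.3852) + (0.0539) + (-0.0786) + (37.6464) = 25.3373
Denominator Σ(y_t−ȳ)² = 239.2088
r_1 = 25.3373 / 239.2088 = 0.106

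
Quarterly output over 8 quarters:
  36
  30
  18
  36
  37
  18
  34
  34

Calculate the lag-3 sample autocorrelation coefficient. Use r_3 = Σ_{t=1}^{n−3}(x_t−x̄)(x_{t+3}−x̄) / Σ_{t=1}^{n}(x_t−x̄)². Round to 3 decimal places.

0.515

Mean x̄ = (36 + 30 + 18 + 36 + 37 + 18 + 34 + 34)/8 = 30.3750
Deviations from mean: 5.6250, -0.3750, -12.3750, 5.6250, 6.6250, -12.3750, 3.6250, 3.6250
Σ(x_t−x̄)(x_{t+3}−x̄) = (31.6406) + (-2.4844) + (153.1406) + (20.3906) + (24.0156) = 226.7031
Denominator Σ(x_t−x̄)² = 439.8750
r_3 = 226.7031 / 439.8750 = 0.515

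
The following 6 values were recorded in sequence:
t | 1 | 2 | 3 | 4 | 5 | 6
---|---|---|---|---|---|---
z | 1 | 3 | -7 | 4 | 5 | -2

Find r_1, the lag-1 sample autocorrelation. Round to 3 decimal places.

-0.393

Mean z̄ = (1 + 3 − 7 + 4 + 5 − 2)/6 = 0.6667
Numerator Σ_{t=1}^{5}(z_t−z̄)(z_{t+1}−z̄) = -39.7778
Denominator Σ(z_t−z̄)² = 101.3333
r_1 = -39.7778 / 101.3333 = -0.393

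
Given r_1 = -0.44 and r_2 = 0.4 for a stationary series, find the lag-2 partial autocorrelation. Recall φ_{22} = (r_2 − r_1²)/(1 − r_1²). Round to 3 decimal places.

φ_{22} = (r_2 − r_1²) / (1 − r_1²)
r_1² = (-0.44)² = 0.1936
Numerator = 0.4 − 0.1936 = 0.2064; denominator = 1 − 0.1936 = 0.8064
φ_{22} = 0.2064 / 0.8064 = 0.256

0.256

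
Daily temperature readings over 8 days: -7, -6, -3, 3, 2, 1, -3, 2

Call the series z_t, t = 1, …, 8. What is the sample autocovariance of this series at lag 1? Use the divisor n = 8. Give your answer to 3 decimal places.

4.982

Mean z̄ = (-7 − 6 − 3 + 3 + 2 + 1 − 3 + 2)/8 = -1.3750
Σ_{t=1}^{7}(z_t−z̄)(z_{t+1}−z̄) = 39.8594
γ_1 = 39.8594 / 8 = 4.982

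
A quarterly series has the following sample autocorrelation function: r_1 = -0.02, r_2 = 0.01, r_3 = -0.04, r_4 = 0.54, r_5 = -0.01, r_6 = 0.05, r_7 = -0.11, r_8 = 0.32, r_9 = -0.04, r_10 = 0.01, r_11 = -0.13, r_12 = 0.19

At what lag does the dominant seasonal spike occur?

4

The largest autocorrelation is r_4 = 0.54, with weaker echoes at lags 8 (0.32) and 12 (0.19); the remaining lags stay at or below 0.05.
The dominant spike at lag 4 indicates a seasonal period of 4.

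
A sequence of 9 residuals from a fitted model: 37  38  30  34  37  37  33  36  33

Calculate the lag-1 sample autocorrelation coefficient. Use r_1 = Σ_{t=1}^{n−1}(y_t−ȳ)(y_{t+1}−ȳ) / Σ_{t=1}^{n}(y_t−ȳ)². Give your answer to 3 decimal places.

Mean ȳ = (37 + 38 + 30 + 34 + 37 + 37 + 33 + 36 + 33)/9 = 35.0000
Numerator Σ_{t=1}^{8}(y_t−ȳ)(y_{t+1}−ȳ) = -10.0000
Denominator Σ(y_t−ȳ)² = 56.0000
r_1 = -10.0000 / 56.0000 = -0.179

-0.179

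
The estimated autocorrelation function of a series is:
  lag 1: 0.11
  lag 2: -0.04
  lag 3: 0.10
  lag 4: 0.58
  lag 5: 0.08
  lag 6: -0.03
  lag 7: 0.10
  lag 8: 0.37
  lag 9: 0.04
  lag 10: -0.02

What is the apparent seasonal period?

The largest autocorrelation is r_4 = 0.58, with a weaker echo at lag 8 (0.37); the remaining lags stay at or below 0.11.
The dominant spike at lag 4 indicates a seasonal period of 4.

4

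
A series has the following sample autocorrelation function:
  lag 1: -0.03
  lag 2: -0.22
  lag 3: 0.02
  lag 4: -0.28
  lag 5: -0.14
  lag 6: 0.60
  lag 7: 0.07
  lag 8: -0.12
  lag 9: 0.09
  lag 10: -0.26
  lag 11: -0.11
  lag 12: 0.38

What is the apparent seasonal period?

6

The largest autocorrelation is r_6 = 0.60, with a weaker echo at lag 12 (0.38); the remaining lags stay at or below 0.09.
The dominant spike at lag 6 indicates a seasonal period of 6.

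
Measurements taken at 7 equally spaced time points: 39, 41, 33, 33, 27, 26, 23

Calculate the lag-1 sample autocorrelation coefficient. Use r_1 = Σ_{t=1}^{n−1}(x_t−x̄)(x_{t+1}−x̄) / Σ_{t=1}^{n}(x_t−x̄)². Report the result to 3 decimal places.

0.556

Mean x̄ = (39 + 41 + 33 + 33 + 27 + 26 + 23)/7 = 31.7143
Deviations from mean: 7.2857, 9.2857, 1.2857, 1.2857, -4.7143, -5.7143, -8.7143
Σ(x_t−x̄)(x_{t+1}−x̄) = (67.6531) + (11.9388) + (1.6531) + (-6.0612) + (26.9388) + (49.7959) = 151.9184
Denominator Σ(x_t−x̄)² = 273.4286
r_1 = 151.9184 / 273.4286 = 0.556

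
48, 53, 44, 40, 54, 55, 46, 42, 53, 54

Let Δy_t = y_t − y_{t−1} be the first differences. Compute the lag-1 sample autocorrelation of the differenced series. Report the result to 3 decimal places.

-0.108

First differences Δy: 5, -9, -4, 14, 1, -9, -4, 11, 1
Mean of differences = 0.6667
Numerator Σ(Δy_t−Δȳ)(Δy_{t+1}−Δȳ) = -57.4444
Denominator Σ(Δy_t−Δȳ)² = 534.0000
r_1(Δy) = -57.4444 / 534.0000 = -0.108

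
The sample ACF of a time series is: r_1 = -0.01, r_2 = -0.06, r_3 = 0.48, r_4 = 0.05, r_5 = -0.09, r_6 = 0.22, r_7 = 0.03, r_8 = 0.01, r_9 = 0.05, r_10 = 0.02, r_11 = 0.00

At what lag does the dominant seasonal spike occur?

3

The largest autocorrelation is r_3 = 0.48, with a weaker echo at lag 6 (0.22); the remaining lags stay at or below 0.05.
The dominant spike at lag 3 indicates a seasonal period of 3.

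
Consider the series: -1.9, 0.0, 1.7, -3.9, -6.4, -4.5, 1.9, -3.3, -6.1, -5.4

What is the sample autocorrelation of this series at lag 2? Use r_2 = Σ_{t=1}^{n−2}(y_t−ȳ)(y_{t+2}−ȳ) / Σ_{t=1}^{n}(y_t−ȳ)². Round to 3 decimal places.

-0.508

Mean ȳ = (-1.9 + 0.0 + 1.7 − 3.9 − 6.4 − 4.5 + 1.9 − 3.3 − 6.1 − 5.4)/10 = -2.7900
Numerator Σ_{t=1}^{8}(y_t−ȳ)(y_{t+2}−ȳ) = -43.6632
Denominator Σ(y_t−ȳ)² = 85.9490
r_2 = -43.6632 / 85.9490 = -0.508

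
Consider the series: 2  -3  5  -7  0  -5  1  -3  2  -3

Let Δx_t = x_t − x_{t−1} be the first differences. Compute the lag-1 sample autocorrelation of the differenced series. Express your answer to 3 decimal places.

First differences Δx: -5, 8, -12, 7, -5, 6, -4, 5, -5
Mean of differences = -0.5556
Numerator Σ(Δx_t−Δx̄)(Δx_{t+1}−Δx̄) = -351.5309
Denominator Σ(Δx_t−Δx̄)² = 406.2222
r_1(Δx) = -351.5309 / 406.2222 = -0.865

-0.865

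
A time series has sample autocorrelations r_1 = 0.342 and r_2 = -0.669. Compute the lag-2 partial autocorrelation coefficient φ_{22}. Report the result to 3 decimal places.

-0.890

φ_{22} = (r_2 − r_1²) / (1 − r_1²)
r_1² = (0.342)² = 0.116964
Numerator = -0.669 − 0.1170 = -0.7860; denominator = 1 − 0.1170 = 0.8830
φ_{22} = -0.7860 / 0.8830 = -0.890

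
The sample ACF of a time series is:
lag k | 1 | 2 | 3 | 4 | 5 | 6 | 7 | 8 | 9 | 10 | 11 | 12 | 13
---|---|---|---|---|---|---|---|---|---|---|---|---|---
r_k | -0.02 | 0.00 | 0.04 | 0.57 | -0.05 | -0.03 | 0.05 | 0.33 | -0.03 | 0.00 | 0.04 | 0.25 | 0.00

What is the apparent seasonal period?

The largest autocorrelation is r_4 = 0.57, with weaker echoes at lags 8 (0.33) and 12 (0.25); the remaining lags stay at or below 0.05.
The dominant spike at lag 4 indicates a seasonal period of 4.

4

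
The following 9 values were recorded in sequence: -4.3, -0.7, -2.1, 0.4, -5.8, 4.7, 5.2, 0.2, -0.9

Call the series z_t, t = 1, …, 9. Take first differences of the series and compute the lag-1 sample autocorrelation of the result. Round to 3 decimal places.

-0.418

First differences Δz: 3.6, -1.4, 2.5, -6.2, 10.5, 0.5, -5.0, -1.1
Mean of differences = 0.4250
Numerator Σ(Δz_t−Δz̄)(Δz_{t+1}−Δz̄) = -81.4531
Denominator Σ(Δz_t−Δz̄)² = 194.8750
r_1(Δz) = -81.4531 / 194.8750 = -0.418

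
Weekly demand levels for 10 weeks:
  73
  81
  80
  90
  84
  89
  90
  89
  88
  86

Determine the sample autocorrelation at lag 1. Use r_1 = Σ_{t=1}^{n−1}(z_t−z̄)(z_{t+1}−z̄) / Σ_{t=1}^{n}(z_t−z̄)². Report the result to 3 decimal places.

0.320

Mean z̄ = (73 + 81 + 80 + 90 + 84 + 89 + 90 + 89 + 88 + 86)/10 = 85.0000
Numerator Σ_{t=1}^{9}(z_t−z̄)(z_{t+1}−z̄) = 89.0000
Denominator Σ(z_t−z̄)² = 278.0000
r_1 = 89.0000 / 278.0000 = 0.320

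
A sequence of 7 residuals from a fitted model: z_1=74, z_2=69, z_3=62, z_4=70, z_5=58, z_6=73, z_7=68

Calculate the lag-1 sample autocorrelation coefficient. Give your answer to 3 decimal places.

Mean z̄ = (74 + 69 + 62 + 70 + 58 + 73 + 68)/7 = 67.7143
Numerator Σ_{t=1}^{6}(z_t−z̄)(z_{t+1}−z̄) = -84.3673
Denominator Σ(z_t−z̄)² = 201.4286
r_1 = -84.3673 / 201.4286 = -0.419

-0.419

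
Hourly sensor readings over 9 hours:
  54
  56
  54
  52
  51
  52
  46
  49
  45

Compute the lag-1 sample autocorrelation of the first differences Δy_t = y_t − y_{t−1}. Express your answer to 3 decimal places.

-0.680

First differences Δy: 2, -2, -2, -1, 1, -6, 3, -4
Mean of differences = -1.1250
Numerator Σ(Δy_t−Δȳ)(Δy_{t+1}−Δȳ) = -44.1406
Denominator Σ(Δy_t−Δȳ)² = 64.8750
r_1(Δy) = -44.1406 / 64.8750 = -0.680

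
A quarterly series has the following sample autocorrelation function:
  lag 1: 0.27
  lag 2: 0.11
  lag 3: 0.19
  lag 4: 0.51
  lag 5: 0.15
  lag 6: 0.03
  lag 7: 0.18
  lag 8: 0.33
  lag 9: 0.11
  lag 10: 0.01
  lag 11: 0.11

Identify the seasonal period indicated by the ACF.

4

The largest autocorrelation is r_4 = 0.51, with a weaker echo at lag 8 (0.33); the remaining lags stay at or below 0.27. The elevated value at lag 1 (0.27), dropping to 0.11 at lag 2, reflects decaying short-term dependence rather than seasonality.
The dominant spike at lag 4 indicates a seasonal period of 4.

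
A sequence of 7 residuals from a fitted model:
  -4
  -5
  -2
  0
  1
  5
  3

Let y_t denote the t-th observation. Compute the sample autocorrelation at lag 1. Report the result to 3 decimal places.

Mean ȳ = (-4 − 5 − 2 + 0 + 1 + 5 + 3)/7 = -0.2857
Numerator Σ_{t=1}^{6}(y_t−ȳ)(y_{t+1}−ȳ) = 49.6327
Denominator Σ(y_t−ȳ)² = 79.4286
r_1 = 49.6327 / 79.4286 = 0.625

0.625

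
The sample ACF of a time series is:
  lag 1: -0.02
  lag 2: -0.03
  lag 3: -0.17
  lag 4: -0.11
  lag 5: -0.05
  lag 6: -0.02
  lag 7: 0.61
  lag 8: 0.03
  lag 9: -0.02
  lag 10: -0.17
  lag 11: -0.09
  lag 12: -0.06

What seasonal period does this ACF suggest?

7

The largest autocorrelation is r_7 = 0.61; the remaining lags stay at or below 0.03.
The dominant spike at lag 7 indicates a seasonal period of 7.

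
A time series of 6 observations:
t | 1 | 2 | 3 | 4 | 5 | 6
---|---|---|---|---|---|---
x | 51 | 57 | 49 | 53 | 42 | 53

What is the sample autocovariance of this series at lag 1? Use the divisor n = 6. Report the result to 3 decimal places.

-8.755

Mean x̄ = (51 + 57 + 49 + 53 + 42 + 53)/6 = 50.8333
Σ_{t=1}^{5}(x_t−x̄)(x_{t+1}−x̄) = -52.5278
γ_1 = -52.5278 / 6 = -8.755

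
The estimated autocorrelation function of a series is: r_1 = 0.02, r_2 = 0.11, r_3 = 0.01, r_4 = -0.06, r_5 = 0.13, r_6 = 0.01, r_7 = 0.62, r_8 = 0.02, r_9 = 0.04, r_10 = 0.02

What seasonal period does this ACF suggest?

7

The largest autocorrelation is r_7 = 0.62; the remaining lags stay at or below 0.13.
The dominant spike at lag 7 indicates a seasonal period of 7.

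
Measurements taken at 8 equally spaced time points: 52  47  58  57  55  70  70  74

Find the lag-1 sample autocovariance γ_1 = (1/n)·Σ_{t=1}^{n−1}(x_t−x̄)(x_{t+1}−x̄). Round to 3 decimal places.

Mean x̄ = (52 + 47 + 58 + 57 + 55 + 70 + 70 + 74)/8 = 60.3750
Deviations: -8.3750, -13.3750, -2.3750, -3.3750, -5.3750, 9.6250, 9.6250, 13.6250
Σ_{t=1}^{7}(x_t−x̄)(x_{t+1}−x̄) = 341.9844
γ_1 = 341.9844 / 8 = 42.748

42.748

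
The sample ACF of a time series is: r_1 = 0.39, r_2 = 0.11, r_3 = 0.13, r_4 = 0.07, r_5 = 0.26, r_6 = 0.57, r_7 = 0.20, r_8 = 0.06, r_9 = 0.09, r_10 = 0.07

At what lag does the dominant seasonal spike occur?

6

The largest autocorrelation is r_6 = 0.57; the remaining lags stay at or below 0.39. The elevated value at lag 1 (0.39), dropping to 0.11 at lag 2, reflects decaying short-term dependence rather than seasonality.
The dominant spike at lag 6 indicates a seasonal period of 6.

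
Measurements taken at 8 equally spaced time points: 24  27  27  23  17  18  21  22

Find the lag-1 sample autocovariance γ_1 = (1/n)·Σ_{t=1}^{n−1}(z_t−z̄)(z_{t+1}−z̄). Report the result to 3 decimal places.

7.311

Mean z̄ = (24 + 27 + 27 + 23 + 17 + 18 + 21 + 22)/8 = 22.3750
Σ_{t=1}^{7}(z_t−z̄)(z_{t+1}−z̄) = 58.4844
γ_1 = 58.4844 / 8 = 7.311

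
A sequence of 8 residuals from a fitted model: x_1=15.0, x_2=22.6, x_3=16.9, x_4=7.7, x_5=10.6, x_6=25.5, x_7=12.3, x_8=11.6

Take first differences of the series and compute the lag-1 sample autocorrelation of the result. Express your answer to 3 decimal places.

First differences Δx: 7.6, -5.7, -9.2, 2.9, 14.9, -13.2, -0.7
Mean of differences = -0.4857
Numerator Σ(Δx_t−Δx̄)(Δx_{t+1}−Δx̄) = -167.0288
Denominator Σ(Δx_t−Δx̄)² = 578.3886
r_1(Δx) = -167.0288 / 578.3886 = -0.289

-0.289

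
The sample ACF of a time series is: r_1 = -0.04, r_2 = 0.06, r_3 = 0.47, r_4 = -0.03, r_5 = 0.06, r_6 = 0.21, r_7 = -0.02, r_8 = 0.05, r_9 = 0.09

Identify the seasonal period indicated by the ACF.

The largest autocorrelation is r_3 = 0.47, with a weaker echo at lag 6 (0.21); the remaining lags stay at or below 0.09.
The dominant spike at lag 3 indicates a seasonal period of 3.

3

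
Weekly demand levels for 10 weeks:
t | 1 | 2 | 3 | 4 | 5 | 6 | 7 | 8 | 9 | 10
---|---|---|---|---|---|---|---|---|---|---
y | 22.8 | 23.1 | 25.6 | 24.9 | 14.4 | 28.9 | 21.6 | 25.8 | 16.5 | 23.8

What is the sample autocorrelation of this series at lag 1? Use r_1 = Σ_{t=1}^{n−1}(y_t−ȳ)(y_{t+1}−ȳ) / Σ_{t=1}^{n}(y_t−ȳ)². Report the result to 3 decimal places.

Mean ȳ = (22.8 + 23.1 + 25.6 + 24.9 + 14.4 + 28.9 + 21.6 + 25.8 + 16.5 + 23.8)/10 = 22.7400
Numerator Σ_{t=1}^{9}(y_t−ȳ)(y_{t+1}−ȳ) = -98.3796
Denominator Σ(y_t−ȳ)² = 171.2040
r_1 = -98.3796 / 171.2040 = -0.575

-0.575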